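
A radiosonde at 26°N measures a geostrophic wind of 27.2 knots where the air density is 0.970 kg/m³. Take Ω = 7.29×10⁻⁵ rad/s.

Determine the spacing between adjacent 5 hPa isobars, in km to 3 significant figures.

Coriolis parameter at 26°N:
f = 2Ω sin φ = 2 × 7.29×10⁻⁵ × sin 26° = 6.39×10⁻⁵ s⁻¹
Wind speed in SI: 27.2 knots = 14.0 m/s
Geostrophic balance rearranged: |∂P/∂n| = f ρ V_g
|∂P/∂n| = 6.39×10⁻⁵ × 0.970 × 14.0 = 8.68×10⁻⁴ Pa/m
Isobar spacing: Δn = ΔP/|∂P/∂n| = 500 Pa / 8.68×10⁻⁴ Pa/m = 576357 m ≈ 576 km

576 km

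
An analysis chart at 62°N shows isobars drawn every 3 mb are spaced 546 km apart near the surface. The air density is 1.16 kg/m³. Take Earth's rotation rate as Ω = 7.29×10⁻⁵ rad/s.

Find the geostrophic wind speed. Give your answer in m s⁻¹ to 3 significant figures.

Coriolis parameter at 62°N:
f = 2Ω sin φ = 2 × 7.29×10⁻⁵ × sin 62° = 1.29×10⁻⁴ s⁻¹
Pressure gradient: |∂P/∂n| = 300 Pa / 546000 m = 5.49×10⁻⁴ Pa/m
Geostrophic balance (pressure-gradient force = Coriolis force):
V_g = (1/(fρ)) |∂P/∂n| = 5.49×10⁻⁴ / (1.29×10⁻⁴ × 1.16) = 3.68 m/s

3.68 m s⁻¹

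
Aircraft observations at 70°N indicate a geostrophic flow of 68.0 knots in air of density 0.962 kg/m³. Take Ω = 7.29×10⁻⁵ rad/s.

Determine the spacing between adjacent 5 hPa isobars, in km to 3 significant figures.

Coriolis parameter at 70°N:
f = 2Ω sin φ = 2 × 7.29×10⁻⁵ × sin 70° = 1.37×10⁻⁴ s⁻¹
Wind speed in SI: 68.0 knots = 35.0 m/s
Geostrophic balance rearranged: |∂P/∂n| = f ρ V_g
|∂P/∂n| = 1.37×10⁻⁴ × 0.962 × 35.0 = 4.61×10⁻³ Pa/m
Isobar spacing: Δn = ΔP/|∂P/∂n| = 500 Pa / 4.61×10⁻³ Pa/m = 108444 m ≈ 108 km

108 km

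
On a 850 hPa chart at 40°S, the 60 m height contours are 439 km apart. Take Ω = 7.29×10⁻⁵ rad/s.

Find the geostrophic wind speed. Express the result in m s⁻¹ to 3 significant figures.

Coriolis parameter at 40°S:
f = 2Ω sin φ = 2 × 7.29×10⁻⁵ × sin 40° = 9.37×10⁻⁵ s⁻¹
Height gradient: |∂Z/∂n| = 60 m / 439000 m = 1.37×10⁻⁴
On a pressure surface, geostrophic balance gives V_g = (g/f)|∂Z/∂n|:
V_g = 9.81 × 1.37×10⁻⁴ / 9.37×10⁻⁵ = 14.3 m/s

14.3 m s⁻¹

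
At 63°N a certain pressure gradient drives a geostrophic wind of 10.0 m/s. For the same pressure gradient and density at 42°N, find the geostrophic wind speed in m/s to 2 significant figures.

With the same pressure gradient and density, V_g ∝ 1/f ∝ 1/sin φ.
V₂ = V₁ · sin φ₁ / sin φ₂ = 10.0 × sin 63° / sin 42°
V₂ = 10.0 × 0.8910/0.6691 = 13 m/s

13 m/s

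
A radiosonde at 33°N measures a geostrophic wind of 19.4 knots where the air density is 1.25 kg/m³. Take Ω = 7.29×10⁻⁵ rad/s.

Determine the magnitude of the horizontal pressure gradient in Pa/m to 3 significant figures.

Coriolis parameter at 33°N:
f = 2Ω sin φ = 2 × 7.29×10⁻⁵ × sin 33° = 7.94×10⁻⁵ s⁻¹
Wind speed in SI: 19.4 knots = 9.98 m/s
Geostrophic balance rearranged: |∂P/∂n| = f ρ V_g
|∂P/∂n| = 7.94×10⁻⁵ × 1.25 × 9.98 = 9.91×10⁻⁴ Pa/m

9.91×10⁻⁴ Pa/m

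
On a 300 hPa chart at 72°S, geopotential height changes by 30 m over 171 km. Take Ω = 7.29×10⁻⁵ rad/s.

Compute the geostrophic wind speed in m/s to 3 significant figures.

12.4 m/s

Coriolis parameter at 72°S:
f = 2Ω sin φ = 2 × 7.29×10⁻⁵ × sin 72° = 1.39×10⁻⁴ s⁻¹
Height gradient: |∂Z/∂n| = 30 m / 171000 m = 1.75×10⁻⁴
On a pressure surface, geostrophic balance gives V_g = (g/f)|∂Z/∂n|:
V_g = 9.81 × 1.75×10⁻⁴ / 1.39×10⁻⁴ = 12.4 m/s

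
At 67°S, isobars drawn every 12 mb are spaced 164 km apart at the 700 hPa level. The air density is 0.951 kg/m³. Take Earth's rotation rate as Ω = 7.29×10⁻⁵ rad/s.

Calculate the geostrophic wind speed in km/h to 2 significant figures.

Coriolis parameter at 67°S:
f = 2Ω sin φ = 2 × 7.29×10⁻⁵ × sin 67° = 1.34×10⁻⁴ s⁻¹
Pressure gradient: |∂P/∂n| = 1200 Pa / 164000 m = 7.32×10⁻³ Pa/m
Geostrophic balance (pressure-gradient force = Coriolis force):
V_g = (1/(fρ)) |∂P/∂n| = 7.32×10⁻³ / (1.34×10⁻⁴ × 0.951) = 57.3 m/s
Converting: 57.3 m/s × 3.6 = 210 km/h

210 km/h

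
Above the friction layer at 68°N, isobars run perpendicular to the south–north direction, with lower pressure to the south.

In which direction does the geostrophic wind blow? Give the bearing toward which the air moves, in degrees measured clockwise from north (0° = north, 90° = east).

270°

The pressure-gradient force points toward the south (bearing 180°).
Geostrophic balance: in the Northern Hemisphere the Coriolis force deflects motion to the right, so the geostrophic wind blows 90° to the right of the pressure-gradient force (low pressure on the left).
Rotating 180° by 90° clockwise gives 270° — the wind blows toward the west.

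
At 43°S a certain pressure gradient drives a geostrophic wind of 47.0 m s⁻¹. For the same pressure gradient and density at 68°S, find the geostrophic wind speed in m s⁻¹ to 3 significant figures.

With the same pressure gradient and density, V_g ∝ 1/f ∝ 1/sin φ.
V₂ = V₁ · sin φ₁ / sin φ₂ = 47.0 × sin 43° / sin 68°
V₂ = 47.0 × 0.6820/0.9272 = 34.6 m s⁻¹

34.6 m s⁻¹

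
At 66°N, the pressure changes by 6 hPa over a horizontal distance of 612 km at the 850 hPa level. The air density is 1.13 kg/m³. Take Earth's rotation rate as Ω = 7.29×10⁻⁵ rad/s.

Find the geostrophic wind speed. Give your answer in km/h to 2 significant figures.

23 km/h

Coriolis parameter at 66°N:
f = 2Ω sin φ = 2 × 7.29×10⁻⁵ × sin 66° = 1.33×10⁻⁴ s⁻¹
Pressure gradient: |∂P/∂n| = 600 Pa / 612000 m = 9.80×10⁻⁴ Pa/m
Geostrophic balance (pressure-gradient force = Coriolis force):
V_g = (1/(fρ)) |∂P/∂n| = 9.80×10⁻⁴ / (1.33×10⁻⁴ × 1.13) = 6.51 m/s
Converting: 6.51 m/s × 3.6 = 23 km/h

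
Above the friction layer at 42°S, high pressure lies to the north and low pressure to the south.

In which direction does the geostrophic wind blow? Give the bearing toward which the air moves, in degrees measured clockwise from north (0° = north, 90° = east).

The pressure-gradient force points toward the south (bearing 180°).
Geostrophic balance: in the Southern Hemisphere the Coriolis force deflects motion to the left, so the geostrophic wind blows 90° to the left of the pressure-gradient force (low pressure on the right).
Rotating 180° by 90° counterclockwise gives 090° — the wind blows toward the east.

090°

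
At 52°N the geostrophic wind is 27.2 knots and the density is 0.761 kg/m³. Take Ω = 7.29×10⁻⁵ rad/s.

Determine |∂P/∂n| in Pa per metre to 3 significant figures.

1.22×10⁻³ Pa/m

Coriolis parameter at 52°N:
f = 2Ω sin φ = 2 × 7.29×10⁻⁵ × sin 52° = 1.15×10⁻⁴ s⁻¹
Wind speed in SI: 27.2 knots = 14.0 m/s
Geostrophic balance rearranged: |∂P/∂n| = f ρ V_g
|∂P/∂n| = 1.15×10⁻⁴ × 0.761 × 14.0 = 1.22×10⁻³ Pa/m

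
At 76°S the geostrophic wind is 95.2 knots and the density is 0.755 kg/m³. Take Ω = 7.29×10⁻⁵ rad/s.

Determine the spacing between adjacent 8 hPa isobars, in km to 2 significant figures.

Coriolis parameter at 76°S:
f = 2Ω sin φ = 2 × 7.29×10⁻⁵ × sin 76° = 1.41×10⁻⁴ s⁻¹
Wind speed in SI: 95.2 knots = 49.0 m/s
Geostrophic balance rearranged: |∂P/∂n| = f ρ V_g
|∂P/∂n| = 1.41×10⁻⁴ × 0.755 × 49.0 = 5.23×10⁻³ Pa/m
Isobar spacing: Δn = ΔP/|∂P/∂n| = 800 Pa / 5.23×10⁻³ Pa/m = 152935 m ≈ 150 km

150 km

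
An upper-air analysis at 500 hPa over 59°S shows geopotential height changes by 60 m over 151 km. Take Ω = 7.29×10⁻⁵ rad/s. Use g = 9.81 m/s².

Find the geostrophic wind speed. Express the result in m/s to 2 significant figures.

31 m/s

Coriolis parameter at 59°S:
f = 2Ω sin φ = 2 × 7.29×10⁻⁵ × sin 59° = 1.25×10⁻⁴ s⁻¹
Height gradient: |∂Z/∂n| = 60 m / 151000 m = 3.97×10⁻⁴
On a pressure surface, geostrophic balance gives V_g = (g/f)|∂Z/∂n|:
V_g = 9.81 × 3.97×10⁻⁴ / 1.25×10⁻⁴ = 31.2 m/s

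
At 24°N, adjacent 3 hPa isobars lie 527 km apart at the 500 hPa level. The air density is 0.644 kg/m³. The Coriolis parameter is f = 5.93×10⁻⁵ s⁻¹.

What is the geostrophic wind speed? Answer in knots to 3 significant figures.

29.0 knots

Pressure gradient: |∂P/∂n| = 300 Pa / 527000 m = 5.69×10⁻⁴ Pa/m
Geostrophic balance (pressure-gradient force = Coriolis force):
V_g = (1/(fρ)) |∂P/∂n| = 5.69×10⁻⁴ / (5.93×10⁻⁵ × 0.644) = 14.9 m/s
Converting: 14.9 m/s × 1.944 = 29.0 knots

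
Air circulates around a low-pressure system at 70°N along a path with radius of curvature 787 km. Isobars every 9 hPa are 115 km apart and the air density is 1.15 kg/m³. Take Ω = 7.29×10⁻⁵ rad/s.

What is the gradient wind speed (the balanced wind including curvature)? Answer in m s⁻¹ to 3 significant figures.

37.0 m s⁻¹

Coriolis parameter at 70°N:
f = 2Ω sin φ = 2 × 7.29×10⁻⁵ × sin 70° = 1.37×10⁻⁴ s⁻¹
Pressure gradient: |∂P/∂n| = 900 Pa / 115000 m = 7.83×10⁻³ Pa/m
Geostrophic speed: V_g = |∂P/∂n|/(fρ) = 7.83×10⁻³/(1.37×10⁻⁴ × 1.15) = 49.7 m/s
Around a low, centrifugal force acts outward with Coriolis, so pressure-gradient force balances both:
(1/ρ)|∂P/∂n| = fV + V²/R  →  V² + fR·V − fR·V_g = 0
With fR = 1.37×10⁻⁴ × 787×10³ m = 108 m/s:
V = [−fR + √((fR)² + 4 fR V_g)]/2 = [−108 + √(108² + 4×108×49.7)]/2 = 37 m/s
Subgeostrophic (V < V_g = 49.7 m/s), as expected around a low.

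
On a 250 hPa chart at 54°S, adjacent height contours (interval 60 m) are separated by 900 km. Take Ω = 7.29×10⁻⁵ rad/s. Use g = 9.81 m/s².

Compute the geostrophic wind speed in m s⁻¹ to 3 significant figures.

5.54 m s⁻¹

Coriolis parameter at 54°S:
f = 2Ω sin φ = 2 × 7.29×10⁻⁵ × sin 54° = 1.18×10⁻⁴ s⁻¹
Height gradient: |∂Z/∂n| = 60 m / 900000 m = 6.67×10⁻⁵
On a pressure surface, geostrophic balance gives V_g = (g/f)|∂Z/∂n|:
V_g = 9.81 × 6.67×10⁻⁵ / 1.18×10⁻⁴ = 5.54 m/s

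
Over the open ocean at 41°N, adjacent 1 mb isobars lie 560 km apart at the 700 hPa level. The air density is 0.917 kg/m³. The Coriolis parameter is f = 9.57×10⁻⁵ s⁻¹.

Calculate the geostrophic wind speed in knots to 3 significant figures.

3.96 knots

Pressure gradient: |∂P/∂n| = 100 Pa / 560000 m = 1.79×10⁻⁴ Pa/m
Geostrophic balance (pressure-gradient force = Coriolis force):
V_g = (1/(fρ)) |∂P/∂n| = 1.79×10⁻⁴ / (9.57×10⁻⁵ × 0.917) = 2.03 m/s
Converting: 2.03 m/s × 1.944 = 3.96 knots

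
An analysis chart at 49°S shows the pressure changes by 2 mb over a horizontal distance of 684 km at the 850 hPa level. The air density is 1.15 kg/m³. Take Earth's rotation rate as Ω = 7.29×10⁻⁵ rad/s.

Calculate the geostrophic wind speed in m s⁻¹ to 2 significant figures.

Coriolis parameter at 49°S:
f = 2Ω sin φ = 2 × 7.29×10⁻⁵ × sin 49° = 1.10×10⁻⁴ s⁻¹
Pressure gradient: |∂P/∂n| = 200 Pa / 684000 m = 2.92×10⁻⁴ Pa/m
Geostrophic balance (pressure-gradient force = Coriolis force):
V_g = (1/(fρ)) |∂P/∂n| = 2.92×10⁻⁴ / (1.10×10⁻⁴ × 1.15) = 2.31 m/s

2.3 m s⁻¹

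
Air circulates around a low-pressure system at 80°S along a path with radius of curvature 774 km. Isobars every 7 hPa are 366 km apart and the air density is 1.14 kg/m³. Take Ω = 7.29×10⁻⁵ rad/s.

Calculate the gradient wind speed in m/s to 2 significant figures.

Coriolis parameter at 80°S:
f = 2Ω sin φ = 2 × 7.29×10⁻⁵ × sin 80° = 1.44×10⁻⁴ s⁻¹
Pressure gradient: |∂P/∂n| = 700 Pa / 366000 m = 1.91×10⁻³ Pa/m
Geostrophic speed: V_g = |∂P/∂n|/(fρ) = 1.91×10⁻³/(1.44×10⁻⁴ × 1.14) = 11.7 m/s
Around a low, centrifugal force acts outward with Coriolis, so pressure-gradient force balances both:
(1/ρ)|∂P/∂n| = fV + V²/R  →  V² + fR·V − fR·V_g = 0
With fR = 1.44×10⁻⁴ × 774×10³ m = 111 m/s:
V = [−fR + √((fR)² + 4 fR V_g)]/2 = [−111 + √(111² + 4×111×11.7)]/2 = 10.7 m/s
Subgeostrophic (V < V_g = 11.7 m/s), as expected around a low.

11 m/s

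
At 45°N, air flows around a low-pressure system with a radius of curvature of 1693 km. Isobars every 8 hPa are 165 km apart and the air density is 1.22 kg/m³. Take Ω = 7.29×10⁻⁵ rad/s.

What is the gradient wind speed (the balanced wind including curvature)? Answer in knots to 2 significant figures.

63 knots

Coriolis parameter at 45°N:
f = 2Ω sin φ = 2 × 7.29×10⁻⁵ × sin 45° = 1.03×10⁻⁴ s⁻¹
Pressure gradient: |∂P/∂n| = 800 Pa / 165000 m = 4.85×10⁻³ Pa/m
Geostrophic speed: V_g = |∂P/∂n|/(fρ) = 4.85×10⁻³/(1.03×10⁻⁴ × 1.22) = 38.5 m/s
Around a low, centrifugal force acts outward with Coriolis, so pressure-gradient force balances both:
(1/ρ)|∂P/∂n| = fV + V²/R  →  V² + fR·V − fR·V_g = 0
With fR = 1.03×10⁻⁴ × 1693×10³ m = 175 m/s:
V = [−fR + √((fR)² + 4 fR V_g)]/2 = [−175 + √(175² + 4×175×38.5)]/2 = 32.5 m/s
Subgeostrophic (V < V_g = 38.5 m/s), as expected around a low.
Converting: 32.5 m/s × 1.944 = 63 knots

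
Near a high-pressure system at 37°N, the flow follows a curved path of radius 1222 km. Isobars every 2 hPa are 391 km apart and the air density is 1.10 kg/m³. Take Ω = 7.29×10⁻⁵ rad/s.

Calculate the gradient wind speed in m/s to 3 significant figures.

5.59 m/s

Coriolis parameter at 37°N:
f = 2Ω sin φ = 2 × 7.29×10⁻⁵ × sin 37° = 8.77×10⁻⁵ s⁻¹
Pressure gradient: |∂P/∂n| = 200 Pa / 391000 m = 5.12×10⁻⁴ Pa/m
Geostrophic speed: V_g = |∂P/∂n|/(fρ) = 5.12×10⁻⁴/(8.77×10⁻⁵ × 1.10) = 5.30 m/s
Around a high, pressure-gradient force acts outward with centrifugal, so Coriolis balances both:
fV = (1/ρ)|∂P/∂n| + V²/R  →  V² − fR·V + fR·V_g = 0
With fR = 8.77×10⁻⁵ × 1222×10³ m = 107 m/s:
V = [fR − √((fR)² − 4 fR V_g)]/2 = [107 − √(107² − 4×107×5.3)]/2 = 5.59 m/s
Supergeostrophic (V > V_g = 5.3 m/s), as expected around a high.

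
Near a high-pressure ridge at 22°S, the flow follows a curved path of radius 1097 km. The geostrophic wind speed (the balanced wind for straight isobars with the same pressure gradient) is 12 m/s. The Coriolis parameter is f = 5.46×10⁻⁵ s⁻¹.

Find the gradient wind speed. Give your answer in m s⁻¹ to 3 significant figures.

16.6 m s⁻¹

Around a high, pressure-gradient force acts outward with centrifugal, so Coriolis balances both:
fV = (1/ρ)|∂P/∂n| + V²/R  →  V² − fR·V + fR·V_g = 0
With fR = 5.46×10⁻⁵ × 1097×10³ m = 59.9 m/s:
V = [fR − √((fR)² − 4 fR V_g)]/2 = [59.9 − √(59.9² − 4×59.9×12)]/2 = 16.6 m/s
Supergeostrophic (V > V_g = 12 m/s), as expected around a high.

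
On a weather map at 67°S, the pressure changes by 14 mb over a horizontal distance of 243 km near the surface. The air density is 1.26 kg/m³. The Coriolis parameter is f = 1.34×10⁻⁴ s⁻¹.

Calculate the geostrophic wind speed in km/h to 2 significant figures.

Pressure gradient: |∂P/∂n| = 1400 Pa / 243000 m = 5.76×10⁻³ Pa/m
Geostrophic balance (pressure-gradient force = Coriolis force):
V_g = (1/(fρ)) |∂P/∂n| = 5.76×10⁻³ / (1.34×10⁻⁴ × 1.26) = 34.1 m/s
Converting: 34.1 m/s × 3.6 = 120 km/h

120 km/h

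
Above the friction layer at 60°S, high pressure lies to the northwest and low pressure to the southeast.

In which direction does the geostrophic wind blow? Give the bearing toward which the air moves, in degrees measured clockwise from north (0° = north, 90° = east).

045°

The pressure-gradient force points toward the southeast (bearing 135°).
Geostrophic balance: in the Southern Hemisphere the Coriolis force deflects motion to the left, so the geostrophic wind blows 90° to the left of the pressure-gradient force (low pressure on the right).
Rotating 135° by 90° counterclockwise gives 045° — the wind blows toward the northeast.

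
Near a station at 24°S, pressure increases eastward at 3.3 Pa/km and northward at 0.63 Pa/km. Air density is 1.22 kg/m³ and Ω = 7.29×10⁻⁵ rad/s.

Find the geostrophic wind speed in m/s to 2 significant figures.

Coriolis parameter at 24°S:
f = 2Ω sin φ = 2 × 7.29×10⁻⁵ × sin 24° = 5.93×10⁻⁵ s⁻¹
In the Southern Hemisphere f is negative: f = −5.93×10⁻⁵ s⁻¹.
Component geostrophic relations (x east, y north):
u_g = −(1/(fρ)) ∂P/∂y,  v_g = (1/(fρ)) ∂P/∂x
u_g = −(0.63×10⁻³)/(−5.93×10⁻⁵ × 1.22) = 8.71 m/s;  v_g = (3.3×10⁻³)/(−5.93×10⁻⁵ × 1.22) = −45.6 m/s
|V_g| = √(u_g² + v_g²) = 46.4 m/s

46 m/s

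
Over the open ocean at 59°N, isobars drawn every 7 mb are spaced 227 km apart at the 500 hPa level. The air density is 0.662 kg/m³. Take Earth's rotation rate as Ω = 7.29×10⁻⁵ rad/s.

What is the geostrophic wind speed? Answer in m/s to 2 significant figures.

Coriolis parameter at 59°N:
f = 2Ω sin φ = 2 × 7.29×10⁻⁵ × sin 59° = 1.25×10⁻⁴ s⁻¹
Pressure gradient: |∂P/∂n| = 700 Pa / 227000 m = 3.08×10⁻³ Pa/m
Geostrophic balance (pressure-gradient force = Coriolis force):
V_g = (1/(fρ)) |∂P/∂n| = 3.08×10⁻³ / (1.25×10⁻⁴ × 0.662) = 37.3 m/s

37 m/s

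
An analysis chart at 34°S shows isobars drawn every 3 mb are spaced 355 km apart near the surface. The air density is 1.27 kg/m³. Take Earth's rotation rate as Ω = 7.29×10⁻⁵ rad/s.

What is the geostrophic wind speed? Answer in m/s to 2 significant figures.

8.2 m/s

Coriolis parameter at 34°S:
f = 2Ω sin φ = 2 × 7.29×10⁻⁵ × sin 34° = 8.15×10⁻⁵ s⁻¹
Pressure gradient: |∂P/∂n| = 300 Pa / 355000 m = 8.45×10⁻⁴ Pa/m
Geostrophic balance (pressure-gradient force = Coriolis force):
V_g = (1/(fρ)) |∂P/∂n| = 8.45×10⁻⁴ / (8.15×10⁻⁵ × 1.27) = 8.16 m/s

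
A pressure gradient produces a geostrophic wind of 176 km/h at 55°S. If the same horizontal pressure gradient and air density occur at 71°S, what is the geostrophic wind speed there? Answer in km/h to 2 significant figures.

150 km/h

With the same pressure gradient and density, V_g ∝ 1/f ∝ 1/sin φ.
V₂ = V₁ · sin φ₁ / sin φ₂ = 176 × sin 55° / sin 71°
V₂ = 176 × 0.8192/0.9455 = 150 km/h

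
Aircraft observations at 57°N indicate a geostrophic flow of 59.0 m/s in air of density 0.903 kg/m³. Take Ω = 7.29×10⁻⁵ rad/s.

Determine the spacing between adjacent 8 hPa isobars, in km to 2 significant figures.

120 km

Coriolis parameter at 57°N:
f = 2Ω sin φ = 2 × 7.29×10⁻⁵ × sin 57° = 1.22×10⁻⁴ s⁻¹
Geostrophic balance rearranged: |∂P/∂n| = f ρ V_g
|∂P/∂n| = 1.22×10⁻⁴ × 0.903 × 59.0 = 6.51×10⁻³ Pa/m
Isobar spacing: Δn = ΔP/|∂P/∂n| = 800 Pa / 6.51×10⁻³ Pa/m = 122801 m ≈ 120 km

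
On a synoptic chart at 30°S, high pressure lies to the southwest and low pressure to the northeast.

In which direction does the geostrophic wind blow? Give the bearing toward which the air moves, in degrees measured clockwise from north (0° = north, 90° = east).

315°

The pressure-gradient force points toward the northeast (bearing 045°).
Geostrophic balance: in the Southern Hemisphere the Coriolis force deflects motion to the left, so the geostrophic wind blows 90° to the left of the pressure-gradient force (low pressure on the right).
Rotating 045° by 90° counterclockwise gives 315° — the wind blows toward the northwest.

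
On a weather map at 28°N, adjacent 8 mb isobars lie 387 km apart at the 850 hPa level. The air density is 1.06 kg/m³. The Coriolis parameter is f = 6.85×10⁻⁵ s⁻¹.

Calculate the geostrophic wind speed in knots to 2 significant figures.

Pressure gradient: |∂P/∂n| = 800 Pa / 387000 m = 2.07×10⁻³ Pa/m
Geostrophic balance (pressure-gradient force = Coriolis force):
V_g = (1/(fρ)) |∂P/∂n| = 2.07×10⁻³ / (6.85×10⁻⁵ × 1.06) = 28.5 m/s
Converting: 28.5 m/s × 1.944 = 55 knots

55 knots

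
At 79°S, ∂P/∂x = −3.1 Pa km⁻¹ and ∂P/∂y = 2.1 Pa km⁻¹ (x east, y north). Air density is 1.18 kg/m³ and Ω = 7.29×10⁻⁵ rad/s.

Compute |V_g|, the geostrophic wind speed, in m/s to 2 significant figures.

Coriolis parameter at 79°S:
f = 2Ω sin φ = 2 × 7.29×10⁻⁵ × sin 79° = 1.43×10⁻⁴ s⁻¹
In the Southern Hemisphere f is negative: f = −1.43×10⁻⁴ s⁻¹.
Component geostrophic relations (x east, y north):
u_g = −(1/(fρ)) ∂P/∂y,  v_g = (1/(fρ)) ∂P/∂x
u_g = −(2.1×10⁻³)/(−1.43×10⁻⁴ × 1.18) = 12.4 m/s;  v_g = (−3.1×10⁻³)/(−1.43×10⁻⁴ × 1.18) = 18.4 m/s
|V_g| = √(u_g² + v_g²) = 22.2 m/s

22 m/s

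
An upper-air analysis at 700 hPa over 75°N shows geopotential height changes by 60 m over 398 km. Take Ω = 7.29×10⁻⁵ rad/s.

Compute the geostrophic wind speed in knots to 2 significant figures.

Coriolis parameter at 75°N:
f = 2Ω sin φ = 2 × 7.29×10⁻⁵ × sin 75° = 1.41×10⁻⁴ s⁻¹
Height gradient: |∂Z/∂n| = 60 m / 398000 m = 1.51×10⁻⁴
On a pressure surface, geostrophic balance gives V_g = (g/f)|∂Z/∂n|:
V_g = 9.81 × 1.51×10⁻⁴ / 1.41×10⁻⁴ = 10.5 m/s
Converting: 10.5 m/s × 1.944 = 20 knots

20 knots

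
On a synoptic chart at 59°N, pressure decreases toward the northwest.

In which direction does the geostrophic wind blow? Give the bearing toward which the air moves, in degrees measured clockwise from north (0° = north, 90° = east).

045°

The pressure-gradient force points toward the northwest (bearing 315°).
Geostrophic balance: in the Northern Hemisphere the Coriolis force deflects motion to the right, so the geostrophic wind blows 90° to the right of the pressure-gradient force (low pressure on the left).
Rotating 315° by 90° clockwise gives 045° — the wind blows toward the northeast.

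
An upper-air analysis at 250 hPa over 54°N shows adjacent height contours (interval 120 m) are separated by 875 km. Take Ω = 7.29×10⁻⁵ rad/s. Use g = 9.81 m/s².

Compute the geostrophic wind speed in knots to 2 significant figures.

22 knots

Coriolis parameter at 54°N:
f = 2Ω sin φ = 2 × 7.29×10⁻⁵ × sin 54° = 1.18×10⁻⁴ s⁻¹
Height gradient: |∂Z/∂n| = 120 m / 875000 m = 1.37×10⁻⁴
On a pressure surface, geostrophic balance gives V_g = (g/f)|∂Z/∂n|:
V_g = 9.81 × 1.37×10⁻⁴ / 1.18×10⁻⁴ = 11.4 m/s
Converting: 11.4 m/s × 1.944 = 22 knots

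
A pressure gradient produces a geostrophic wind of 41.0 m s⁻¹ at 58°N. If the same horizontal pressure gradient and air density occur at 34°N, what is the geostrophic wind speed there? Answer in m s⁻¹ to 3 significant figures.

62.2 m s⁻¹

With the same pressure gradient and density, V_g ∝ 1/f ∝ 1/sin φ.
V₂ = V₁ · sin φ₁ / sin φ₂ = 41.0 × sin 58° / sin 34°
V₂ = 41.0 × 0.8480/0.5592 = 62.2 m s⁻¹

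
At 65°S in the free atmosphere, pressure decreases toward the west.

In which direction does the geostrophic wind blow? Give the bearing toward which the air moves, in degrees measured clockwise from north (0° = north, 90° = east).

The pressure-gradient force points toward the west (bearing 270°).
Geostrophic balance: in the Southern Hemisphere the Coriolis force deflects motion to the left, so the geostrophic wind blows 90° to the left of the pressure-gradient force (low pressure on the right).
Rotating 270° by 90° counterclockwise gives 180° — the wind blows toward the south.

180°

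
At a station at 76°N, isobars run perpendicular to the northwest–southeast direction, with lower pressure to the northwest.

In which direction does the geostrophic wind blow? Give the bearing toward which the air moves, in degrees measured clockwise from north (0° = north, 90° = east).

045°

The pressure-gradient force points toward the northwest (bearing 315°).
Geostrophic balance: in the Northern Hemisphere the Coriolis force deflects motion to the right, so the geostrophic wind blows 90° to the right of the pressure-gradient force (low pressure on the left).
Rotating 315° by 90° clockwise gives 045° — the wind blows toward the northeast.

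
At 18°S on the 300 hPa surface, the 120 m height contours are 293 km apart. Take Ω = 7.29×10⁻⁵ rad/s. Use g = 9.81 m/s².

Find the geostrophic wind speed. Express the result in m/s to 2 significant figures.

Coriolis parameter at 18°S:
f = 2Ω sin φ = 2 × 7.29×10⁻⁵ × sin 18° = 4.51×10⁻⁵ s⁻¹
Height gradient: |∂Z/∂n| = 120 m / 293000 m = 4.10×10⁻⁴
On a pressure surface, geostrophic balance gives V_g = (g/f)|∂Z/∂n|:
V_g = 9.81 × 4.10×10⁻⁴ / 4.51×10⁻⁵ = 89.2 m/s

89 m/s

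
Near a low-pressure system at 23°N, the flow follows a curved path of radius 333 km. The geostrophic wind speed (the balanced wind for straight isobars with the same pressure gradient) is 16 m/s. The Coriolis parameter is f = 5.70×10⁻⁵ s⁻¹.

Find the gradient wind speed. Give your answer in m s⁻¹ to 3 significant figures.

Around a low, centrifugal force acts outward with Coriolis, so pressure-gradient force balances both:
(1/ρ)|∂P/∂n| = fV + V²/R  →  V² + fR·V − fR·V_g = 0
With fR = 5.70×10⁻⁵ × 333×10³ m = 19.0 m/s:
V = [−fR + √((fR)² + 4 fR V_g)]/2 = [−19.0 + √(19.0² + 4×19.0×16)]/2 = 10.4 m/s
Subgeostrophic (V < V_g = 16 m/s), as expected around a low.

10.4 m s⁻¹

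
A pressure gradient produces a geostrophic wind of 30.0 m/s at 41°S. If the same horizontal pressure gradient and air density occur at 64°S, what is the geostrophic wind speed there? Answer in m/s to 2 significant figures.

22 m/s

With the same pressure gradient and density, V_g ∝ 1/f ∝ 1/sin φ.
V₂ = V₁ · sin φ₁ / sin φ₂ = 30.0 × sin 41° / sin 64°
V₂ = 30.0 × 0.6561/0.8988 = 22 m/s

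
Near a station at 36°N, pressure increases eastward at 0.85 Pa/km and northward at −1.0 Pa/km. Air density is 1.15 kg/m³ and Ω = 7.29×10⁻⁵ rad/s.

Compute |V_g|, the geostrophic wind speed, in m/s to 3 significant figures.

Coriolis parameter at 36°N:
f = 2Ω sin φ = 2 × 7.29×10⁻⁵ × sin 36° = 8.57×10⁻⁵ s⁻¹
Component geostrophic relations (x east, y north):
u_g = −(1/(fρ)) ∂P/∂y,  v_g = (1/(fρ)) ∂P/∂x
u_g = −(−1.0×10⁻³)/(8.57×10⁻⁵ × 1.15) = 10.1 m/s;  v_g = (0.85×10⁻³)/(8.57×10⁻⁵ × 1.15) = 8.62 m/s
|V_g| = √(u_g² + v_g²) = 13.3 m/s

13.3 m/s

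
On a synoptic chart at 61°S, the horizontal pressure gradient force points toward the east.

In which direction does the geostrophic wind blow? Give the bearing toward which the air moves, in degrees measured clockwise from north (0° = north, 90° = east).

000°

The pressure-gradient force points toward the east (bearing 090°).
Geostrophic balance: in the Southern Hemisphere the Coriolis force deflects motion to the left, so the geostrophic wind blows 90° to the left of the pressure-gradient force (low pressure on the right).
Rotating 090° by 90° counterclockwise gives 000° — the wind blows toward the north.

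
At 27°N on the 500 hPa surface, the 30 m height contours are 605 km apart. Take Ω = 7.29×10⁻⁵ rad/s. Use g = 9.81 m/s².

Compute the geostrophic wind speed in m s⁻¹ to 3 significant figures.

7.35 m s⁻¹

Coriolis parameter at 27°N:
f = 2Ω sin φ = 2 × 7.29×10⁻⁵ × sin 27° = 6.62×10⁻⁵ s⁻¹
Height gradient: |∂Z/∂n| = 30 m / 605000 m = 4.96×10⁻⁵
On a pressure surface, geostrophic balance gives V_g = (g/f)|∂Z/∂n|:
V_g = 9.81 × 4.96×10⁻⁵ / 6.62×10⁻⁵ = 7.35 m/s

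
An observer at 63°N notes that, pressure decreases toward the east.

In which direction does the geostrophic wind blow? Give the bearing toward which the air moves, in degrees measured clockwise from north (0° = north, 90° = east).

180°

The pressure-gradient force points toward the east (bearing 090°).
Geostrophic balance: in the Northern Hemisphere the Coriolis force deflects motion to the right, so the geostrophic wind blows 90° to the right of the pressure-gradient force (low pressure on the left).
Rotating 090° by 90° clockwise gives 180° — the wind blows toward the south.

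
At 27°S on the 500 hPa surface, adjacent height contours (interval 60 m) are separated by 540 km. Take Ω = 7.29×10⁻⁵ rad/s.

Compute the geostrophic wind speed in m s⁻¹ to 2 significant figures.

16 m s⁻¹

Coriolis parameter at 27°S:
f = 2Ω sin φ = 2 × 7.29×10⁻⁵ × sin 27° = 6.62×10⁻⁵ s⁻¹
Height gradient: |∂Z/∂n| = 60 m / 540000 m = 1.11×10⁻⁴
On a pressure surface, geostrophic balance gives V_g = (g/f)|∂Z/∂n|:
V_g = 9.81 × 1.11×10⁻⁴ / 6.62×10⁻⁵ = 16.5 m/s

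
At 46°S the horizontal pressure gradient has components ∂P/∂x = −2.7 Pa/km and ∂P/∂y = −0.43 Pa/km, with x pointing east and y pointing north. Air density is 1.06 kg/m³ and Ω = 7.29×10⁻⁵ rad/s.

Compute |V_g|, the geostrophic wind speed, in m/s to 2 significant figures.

Coriolis parameter at 46°S:
f = 2Ω sin φ = 2 × 7.29×10⁻⁵ × sin 46° = 1.05×10⁻⁴ s⁻¹
In the Southern Hemisphere f is negative: f = −1.05×10⁻⁴ s⁻¹.
Component geostrophic relations (x east, y north):
u_g = −(1/(fρ)) ∂P/∂y,  v_g = (1/(fρ)) ∂P/∂x
u_g = −(−0.43×10⁻³)/(−1.05×10⁻⁴ × 1.06) = −3.87 m/s;  v_g = (−2.7×10⁻³)/(−1.05×10⁻⁴ × 1.06) = 24.3 m/s
|V_g| = √(u_g² + v_g²) = 24.6 m/s

25 m/s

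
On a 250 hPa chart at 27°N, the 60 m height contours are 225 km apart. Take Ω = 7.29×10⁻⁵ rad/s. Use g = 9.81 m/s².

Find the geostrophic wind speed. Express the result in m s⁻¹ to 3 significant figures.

39.5 m s⁻¹

Coriolis parameter at 27°N:
f = 2Ω sin φ = 2 × 7.29×10⁻⁵ × sin 27° = 6.62×10⁻⁵ s⁻¹
Height gradient: |∂Z/∂n| = 60 m / 225000 m = 2.67×10⁻⁴
On a pressure surface, geostrophic balance gives V_g = (g/f)|∂Z/∂n|:
V_g = 9.81 × 2.67×10⁻⁴ / 6.62×10⁻⁵ = 39.5 m/s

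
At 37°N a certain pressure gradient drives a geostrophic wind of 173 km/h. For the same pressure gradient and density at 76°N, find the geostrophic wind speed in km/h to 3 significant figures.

107 km/h

With the same pressure gradient and density, V_g ∝ 1/f ∝ 1/sin φ.
V₂ = V₁ · sin φ₁ / sin φ₂ = 173 × sin 37° / sin 76°
V₂ = 173 × 0.6018/0.9703 = 107 km/h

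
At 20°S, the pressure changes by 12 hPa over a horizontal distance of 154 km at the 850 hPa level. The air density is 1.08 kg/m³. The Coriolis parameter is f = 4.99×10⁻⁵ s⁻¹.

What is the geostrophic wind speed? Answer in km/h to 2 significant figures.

520 km/h

Pressure gradient: |∂P/∂n| = 1200 Pa / 154000 m = 7.79×10⁻³ Pa/m
Geostrophic balance (pressure-gradient force = Coriolis force):
V_g = (1/(fρ)) |∂P/∂n| = 7.79×10⁻³ / (4.99×10⁻⁵ × 1.08) = 145 m/s
Converting: 145 m/s × 3.6 = 520 km/h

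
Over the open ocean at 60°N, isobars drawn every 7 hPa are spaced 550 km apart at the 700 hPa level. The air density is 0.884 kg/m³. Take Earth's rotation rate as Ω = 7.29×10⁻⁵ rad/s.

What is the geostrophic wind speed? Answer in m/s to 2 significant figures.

11 m/s

Coriolis parameter at 60°N:
f = 2Ω sin φ = 2 × 7.29×10⁻⁵ × sin 60° = 1.26×10⁻⁴ s⁻¹
Pressure gradient: |∂P/∂n| = 700 Pa / 550000 m = 1.27×10⁻³ Pa/m
Geostrophic balance (pressure-gradient force = Coriolis force):
V_g = (1/(fρ)) |∂P/∂n| = 1.27×10⁻³ / (1.26×10⁻⁴ × 0.884) = 11.4 m/s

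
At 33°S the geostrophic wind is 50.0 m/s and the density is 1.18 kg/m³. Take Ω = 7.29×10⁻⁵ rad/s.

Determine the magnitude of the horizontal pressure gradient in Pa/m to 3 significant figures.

4.69×10⁻³ Pa/m

Coriolis parameter at 33°S:
f = 2Ω sin φ = 2 × 7.29×10⁻⁵ × sin 33° = 7.94×10⁻⁵ s⁻¹
Geostrophic balance rearranged: |∂P/∂n| = f ρ V_g
|∂P/∂n| = 7.94×10⁻⁵ × 1.18 × 50.0 = 4.69×10⁻³ Pa/m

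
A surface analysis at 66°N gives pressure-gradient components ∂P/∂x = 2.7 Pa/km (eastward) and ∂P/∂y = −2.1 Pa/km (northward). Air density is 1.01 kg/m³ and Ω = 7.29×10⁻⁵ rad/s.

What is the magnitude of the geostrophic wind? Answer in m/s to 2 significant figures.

Coriolis parameter at 66°N:
f = 2Ω sin φ = 2 × 7.29×10⁻⁵ × sin 66° = 1.33×10⁻⁴ s⁻¹
Component geostrophic relations (x east, y north):
u_g = −(1/(fρ)) ∂P/∂y,  v_g = (1/(fρ)) ∂P/∂x
u_g = −(−2.1×10⁻³)/(1.33×10⁻⁴ × 1.01) = 15.6 m/s;  v_g = (2.7×10⁻³)/(1.33×10⁻⁴ × 1.01) = 20.1 m/s
|V_g| = √(u_g² + v_g²) = 25.4 m/s

25 m/s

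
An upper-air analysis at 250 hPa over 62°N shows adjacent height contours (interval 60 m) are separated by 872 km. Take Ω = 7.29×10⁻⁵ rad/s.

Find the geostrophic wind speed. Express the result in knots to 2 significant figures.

Coriolis parameter at 62°N:
f = 2Ω sin φ = 2 × 7.29×10⁻⁵ × sin 62° = 1.29×10⁻⁴ s⁻¹
Height gradient: |∂Z/∂n| = 60 m / 872000 m = 6.88×10⁻⁵
On a pressure surface, geostrophic balance gives V_g = (g/f)|∂Z/∂n|:
V_g = 9.81 × 6.88×10⁻⁵ / 1.29×10⁻⁴ = 5.24 m/s
Converting: 5.24 m/s × 1.944 = 10 knots

10 knots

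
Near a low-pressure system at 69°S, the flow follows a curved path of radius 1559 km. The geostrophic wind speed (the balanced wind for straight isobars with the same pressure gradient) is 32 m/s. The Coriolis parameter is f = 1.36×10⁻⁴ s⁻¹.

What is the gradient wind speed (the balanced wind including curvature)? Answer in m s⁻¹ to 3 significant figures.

28.2 m s⁻¹

Around a low, centrifugal force acts outward with Coriolis, so pressure-gradient force balances both:
(1/ρ)|∂P/∂n| = fV + V²/R  →  V² + fR·V − fR·V_g = 0
With fR = 1.36×10⁻⁴ × 1559×10³ m = 212 m/s:
V = [−fR + √((fR)² + 4 fR V_g)]/2 = [−212 + √(212² + 4×212×32)]/2 = 28.2 m/s
Subgeostrophic (V < V_g = 32 m/s), as expected around a low.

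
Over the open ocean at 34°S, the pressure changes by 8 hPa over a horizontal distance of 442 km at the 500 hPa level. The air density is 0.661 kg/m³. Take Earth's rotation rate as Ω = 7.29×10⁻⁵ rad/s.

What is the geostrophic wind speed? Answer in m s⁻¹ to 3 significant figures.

Coriolis parameter at 34°S:
f = 2Ω sin φ = 2 × 7.29×10⁻⁵ × sin 34° = 8.15×10⁻⁵ s⁻¹
Pressure gradient: |∂P/∂n| = 800 Pa / 442000 m = 1.81×10⁻³ Pa/m
Geostrophic balance (pressure-gradient force = Coriolis force):
V_g = (1/(fρ)) |∂P/∂n| = 1.81×10⁻³ / (8.15×10⁻⁵ × 0.661) = 33.6 m/s

33.6 m s⁻¹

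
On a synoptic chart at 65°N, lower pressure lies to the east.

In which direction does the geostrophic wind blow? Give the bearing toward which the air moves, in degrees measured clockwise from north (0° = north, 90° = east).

The pressure-gradient force points toward the east (bearing 090°).
Geostrophic balance: in the Northern Hemisphere the Coriolis force deflects motion to the right, so the geostrophic wind blows 90° to the right of the pressure-gradient force (low pressure on the left).
Rotating 090° by 90° clockwise gives 180° — the wind blows toward the south.

180°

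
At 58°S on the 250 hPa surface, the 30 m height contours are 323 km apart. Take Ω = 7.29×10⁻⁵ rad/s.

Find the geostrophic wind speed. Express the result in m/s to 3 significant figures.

Coriolis parameter at 58°S:
f = 2Ω sin φ = 2 × 7.29×10⁻⁵ × sin 58° = 1.24×10⁻⁴ s⁻¹
Height gradient: |∂Z/∂n| = 30 m / 323000 m = 9.29×10⁻⁵
On a pressure surface, geostrophic balance gives V_g = (g/f)|∂Z/∂n|:
V_g = 9.81 × 9.29×10⁻⁵ / 1.24×10⁻⁴ = 7.37 m/s

7.37 m/s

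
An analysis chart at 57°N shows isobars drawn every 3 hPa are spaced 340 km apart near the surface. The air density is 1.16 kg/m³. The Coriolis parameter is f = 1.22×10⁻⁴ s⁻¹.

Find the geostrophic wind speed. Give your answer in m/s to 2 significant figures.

Pressure gradient: |∂P/∂n| = 300 Pa / 340000 m = 8.82×10⁻⁴ Pa/m
Geostrophic balance (pressure-gradient force = Coriolis force):
V_g = (1/(fρ)) |∂P/∂n| = 8.82×10⁻⁴ / (1.22×10⁻⁴ × 1.16) = 6.23 m/s

6.2 m/s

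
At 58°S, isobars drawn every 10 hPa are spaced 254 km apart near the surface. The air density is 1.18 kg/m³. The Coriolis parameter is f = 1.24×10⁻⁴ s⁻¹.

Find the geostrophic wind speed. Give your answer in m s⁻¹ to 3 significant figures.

26.9 m s⁻¹

Pressure gradient: |∂P/∂n| = 1000 Pa / 254000 m = 3.94×10⁻³ Pa/m
Geostrophic balance (pressure-gradient force = Coriolis force):
V_g = (1/(fρ)) |∂P/∂n| = 3.94×10⁻³ / (1.24×10⁻⁴ × 1.18) = 26.9 m/s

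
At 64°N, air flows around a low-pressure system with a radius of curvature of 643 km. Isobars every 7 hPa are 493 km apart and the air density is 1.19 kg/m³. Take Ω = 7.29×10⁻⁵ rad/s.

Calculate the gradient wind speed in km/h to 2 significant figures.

Coriolis parameter at 64°N:
f = 2Ω sin φ = 2 × 7.29×10⁻⁵ × sin 64° = 1.31×10⁻⁴ s⁻¹
Pressure gradient: |∂P/∂n| = 700 Pa / 493000 m = 1.42×10⁻³ Pa/m
Geostrophic speed: V_g = |∂P/∂n|/(fρ) = 1.42×10⁻³/(1.31×10⁻⁴ × 1.19) = 9.11 m/s
Around a low, centrifugal force acts outward with Coriolis, so pressure-gradient force balances both:
(1/ρ)|∂P/∂n| = fV + V²/R  →  V² + fR·V − fR·V_g = 0
With fR = 1.31×10⁻⁴ × 643×10³ m = 84.3 m/s:
V = [−fR + √((fR)² + 4 fR V_g)]/2 = [−84.3 + √(84.3² + 4×84.3×9.11)]/2 = 8.29 m/s
Subgeostrophic (V < V_g = 9.11 m/s), as expected around a low.
Converting: 8.29 m/s × 3.6 = 30 km/h

30 km/h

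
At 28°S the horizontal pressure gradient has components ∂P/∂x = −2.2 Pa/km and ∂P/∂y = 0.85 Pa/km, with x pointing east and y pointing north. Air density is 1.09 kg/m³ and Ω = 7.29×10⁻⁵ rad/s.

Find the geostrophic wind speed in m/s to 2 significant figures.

Coriolis parameter at 28°S:
f = 2Ω sin φ = 2 × 7.29×10⁻⁵ × sin 28° = 6.84×10⁻⁵ s⁻¹
In the Southern Hemisphere f is negative: f = −6.84×10⁻⁵ s⁻¹.
Component geostrophic relations (x east, y north):
u_g = −(1/(fρ)) ∂P/∂y,  v_g = (1/(fρ)) ∂P/∂x
u_g = −(0.85×10⁻³)/(−6.84×10⁻⁵ × 1.09) = 11.4 m/s;  v_g = (−2.2×10⁻³)/(−6.84×10⁻⁵ × 1.09) = 29.5 m/s
|V_g| = √(u_g² + v_g²) = 31.6 m/s

32 m/s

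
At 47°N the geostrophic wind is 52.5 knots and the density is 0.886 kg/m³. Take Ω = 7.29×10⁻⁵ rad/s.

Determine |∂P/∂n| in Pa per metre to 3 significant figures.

Coriolis parameter at 47°N:
f = 2Ω sin φ = 2 × 7.29×10⁻⁵ × sin 47° = 1.07×10⁻⁴ s⁻¹
Wind speed in SI: 52.5 knots = 27.0 m/s
Geostrophic balance rearranged: |∂P/∂n| = f ρ V_g
|∂P/∂n| = 1.07×10⁻⁴ × 0.886 × 27.0 = 2.55×10⁻³ Pa/m

2.55×10⁻³ Pa/m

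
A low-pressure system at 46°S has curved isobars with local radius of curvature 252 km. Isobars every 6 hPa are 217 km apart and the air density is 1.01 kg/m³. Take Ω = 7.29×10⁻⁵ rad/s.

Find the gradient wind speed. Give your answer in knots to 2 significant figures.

Coriolis parameter at 46°S:
f = 2Ω sin φ = 2 × 7.29×10⁻⁵ × sin 46° = 1.05×10⁻⁴ s⁻¹
Pressure gradient: |∂P/∂n| = 600 Pa / 217000 m = 2.76×10⁻³ Pa/m
Geostrophic speed: V_g = |∂P/∂n|/(fρ) = 2.76×10⁻³/(1.05×10⁻⁴ × 1.01) = 26.1 m/s
Around a low, centrifugal force acts outward with Coriolis, so pressure-gradient force balances both:
(1/ρ)|∂P/∂n| = fV + V²/R  →  V² + fR·V − fR·V_g = 0
With fR = 1.05×10⁻⁴ × 252×10³ m = 26.4 m/s:
V = [−fR + √((fR)² + 4 fR V_g)]/2 = [−26.4 + √(26.4² + 4×26.4×26.1)]/2 = 16.2 m/s
Subgeostrophic (V < V_g = 26.1 m/s), as expected around a low.
Converting: 16.2 m/s × 1.944 = 31 knots

31 knots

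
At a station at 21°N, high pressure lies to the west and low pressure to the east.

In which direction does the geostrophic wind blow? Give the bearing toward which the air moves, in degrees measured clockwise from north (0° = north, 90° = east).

180°

The pressure-gradient force points toward the east (bearing 090°).
Geostrophic balance: in the Northern Hemisphere the Coriolis force deflects motion to the right, so the geostrophic wind blows 90° to the right of the pressure-gradient force (low pressure on the left).
Rotating 090° by 90° clockwise gives 180° — the wind blows toward the south.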